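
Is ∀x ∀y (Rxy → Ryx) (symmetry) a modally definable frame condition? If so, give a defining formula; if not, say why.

Yes: it is symmetry, defined by the B schema q → □◇q.
Suppose q→□◇q is valid. Take Rxy and set V(q)={x}. Then q at x, so □◇q at x, so ◇q at y, so some z with Ryz has q; z=x, i.e. Ryx.

Yes — defined by q → □◇q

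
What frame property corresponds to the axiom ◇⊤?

seriality: ∀x ∃y Rxy

This is a form of the D axiom.
It corresponds to seriality: ∀x ∃y Rxy.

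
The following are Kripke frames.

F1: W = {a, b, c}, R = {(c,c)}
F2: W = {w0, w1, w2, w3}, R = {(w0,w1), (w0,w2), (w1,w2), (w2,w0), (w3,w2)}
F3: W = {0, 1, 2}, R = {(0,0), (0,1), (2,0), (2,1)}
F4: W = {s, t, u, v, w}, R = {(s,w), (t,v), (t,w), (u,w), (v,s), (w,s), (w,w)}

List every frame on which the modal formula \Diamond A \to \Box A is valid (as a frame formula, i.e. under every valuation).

The schema corresponds to partial functionality: \forall x \forall y \forall z (Rxy \wedge Rxz \to y = z).
F1: condition met.
F2: fails — w0 sees both w1 and w2.
F3: fails — 0 sees both 0 and 1.
F4: fails — t sees both v and w.
Valid on: F1.

F1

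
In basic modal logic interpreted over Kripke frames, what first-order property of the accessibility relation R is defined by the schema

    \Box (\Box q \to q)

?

shift-reflexivity

This schema is the T□ axiom.
Its frame correspondent is shift-reflexivity — \forall x \forall y (Rxy \to Ryy).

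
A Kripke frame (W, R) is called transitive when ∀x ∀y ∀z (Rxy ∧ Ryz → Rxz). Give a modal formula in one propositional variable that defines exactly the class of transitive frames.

□ψ → □□ψ

A defining formula is □ψ → □□ψ (the 4 axiom).
Suppose □ψ→□□ψ is valid. Take Rxy, Ryz and set V(ψ)={w : Rxw}. Then □ψ at x, so □□ψ at x, so □ψ at y, so ψ at z, i.e. Rxz.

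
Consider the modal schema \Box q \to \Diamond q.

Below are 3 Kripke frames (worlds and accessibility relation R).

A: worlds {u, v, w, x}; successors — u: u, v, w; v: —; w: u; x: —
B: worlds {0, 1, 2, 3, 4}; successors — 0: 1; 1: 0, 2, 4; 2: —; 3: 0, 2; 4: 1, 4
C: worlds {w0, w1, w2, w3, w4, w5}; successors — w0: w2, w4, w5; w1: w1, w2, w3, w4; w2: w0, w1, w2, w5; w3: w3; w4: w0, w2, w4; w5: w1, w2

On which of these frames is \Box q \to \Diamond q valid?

Frame correspondent (Sahlqvist): \forall x \exists y Rxy — i.e. seriality.
A: fails — world v has no successor.
B: fails — world 2 has no successor.
C: holds.
Valid on: C.

C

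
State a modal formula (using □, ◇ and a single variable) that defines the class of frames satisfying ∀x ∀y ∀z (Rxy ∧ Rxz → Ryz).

◇q → □◇q

The condition is the Euclidean property. The 5 schema ◇q → □◇q defines it.
Suppose ◇q→□◇q is valid. Take Rxy, Rxz and set V(q)={y}. Then ◇q at x, so □◇q at x, so ◇q at z, so some w with Rzw has q; w=y, i.e. Rzy. By symmetry of the argument, Ryz.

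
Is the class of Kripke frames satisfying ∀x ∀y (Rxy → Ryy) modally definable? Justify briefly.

Yes — defined by □(□r → r)

This is a Sahlqvist condition; the T□ axiom □(□r → r) defines it.
Suppose □(□r→r) is valid. Take Rxy and set V(r)={w : Ryw}. Then at y, □r holds; since □(□r→r) at x, □r→r at y, so r at y, i.e. Ryy.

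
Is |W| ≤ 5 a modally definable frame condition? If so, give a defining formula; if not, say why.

No — not modally definable

Any modally definable frame class is closed under disjoint unions.
Any modal formula valid on each of 6 disjoint one-world frames is valid on their disjoint union (validity is preserved under disjoint unions). Each one-world frame has |W|=1≤5, but the union has |W|=6.
Hence having at most 5 worlds is not modally definable.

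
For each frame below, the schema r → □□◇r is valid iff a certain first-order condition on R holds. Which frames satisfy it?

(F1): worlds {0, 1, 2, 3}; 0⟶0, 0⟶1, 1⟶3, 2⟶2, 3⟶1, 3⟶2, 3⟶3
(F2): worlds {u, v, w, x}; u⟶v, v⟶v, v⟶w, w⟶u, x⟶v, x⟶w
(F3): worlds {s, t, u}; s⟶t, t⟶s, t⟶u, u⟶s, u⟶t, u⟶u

none

The schema corresponds to a generalized confluence (Geach) condition: ∀x ∀z (xR²z → ∃w (x = w ∧ zRw)).
(F1): fails — 0R²1 but no w with 0=w and 1Rw.
(F2): fails — uR²v but no t with u=t and vRt.
(F3): fails — sR²s but no w with s=w and sRw.
Valid on no frame.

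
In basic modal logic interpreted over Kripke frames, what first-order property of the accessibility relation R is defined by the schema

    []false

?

emptiness of R: forall x forall y ~Rxy

□⊥ is valid iff no world has any successor (otherwise □⊥ fails at any world with one).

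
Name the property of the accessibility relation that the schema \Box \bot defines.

□⊥ is valid iff no world has any successor (otherwise □⊥ fails at any world with one).
The converse is a direct semantic check.
Frame condition: \forall x \forall y \neg Rxy.

emptiness of R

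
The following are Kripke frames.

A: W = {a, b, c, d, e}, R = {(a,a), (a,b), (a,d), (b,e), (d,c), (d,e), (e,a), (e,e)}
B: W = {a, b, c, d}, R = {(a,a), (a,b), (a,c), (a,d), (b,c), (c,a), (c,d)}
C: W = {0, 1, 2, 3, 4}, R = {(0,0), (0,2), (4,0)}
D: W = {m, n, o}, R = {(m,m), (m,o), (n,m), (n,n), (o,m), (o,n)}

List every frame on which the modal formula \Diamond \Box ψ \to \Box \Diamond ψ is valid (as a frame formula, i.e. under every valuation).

The schema corresponds to convergence: \forall x \forall y \forall z (Rxy \wedge Rxz \to \exists w (Ryw \wedge Rzw)).
A: fails — Rab and Raa but b and a have no common successor.
B: fails — Rab and Rac but b and c have no common successor.
C: fails — R00 and R02 but 0 and 2 have no common successor.
D: condition met.
Valid on: D.

D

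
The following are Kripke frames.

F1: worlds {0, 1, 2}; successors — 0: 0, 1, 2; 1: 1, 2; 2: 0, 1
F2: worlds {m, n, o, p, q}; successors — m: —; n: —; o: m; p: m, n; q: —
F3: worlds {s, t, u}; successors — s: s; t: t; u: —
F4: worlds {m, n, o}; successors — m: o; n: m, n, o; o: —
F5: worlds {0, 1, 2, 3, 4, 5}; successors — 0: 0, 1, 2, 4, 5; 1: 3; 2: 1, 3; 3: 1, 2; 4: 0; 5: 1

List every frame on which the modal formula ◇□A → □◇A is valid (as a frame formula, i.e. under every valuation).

The schema corresponds to convergence: ∀x ∀y ∀z (Rxy ∧ Rxz → ∃w (Ryw ∧ Rzw)).
F1: holds.
F2: fails — Rom and Rom but m and m have no common successor.
F3: holds.
F4: fails — Rmo and Rmo but o and o have no common successor.
F5: fails — R00 and R01 but 0 and 1 have no common successor.
Valid on: F1, F3.

F1, F3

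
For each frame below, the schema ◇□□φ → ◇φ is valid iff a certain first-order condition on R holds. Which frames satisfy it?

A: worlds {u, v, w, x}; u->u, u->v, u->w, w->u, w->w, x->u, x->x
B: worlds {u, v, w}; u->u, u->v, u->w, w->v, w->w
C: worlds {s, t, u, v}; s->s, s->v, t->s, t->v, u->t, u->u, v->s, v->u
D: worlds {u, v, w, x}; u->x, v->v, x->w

Frame correspondent (Sahlqvist): ∀x ∀y (xRy → ∃w (yR²w ∧ xRw)) — i.e. a generalized confluence (Geach) condition.
A: fails — uRv but no t with vR²t and uRt.
B: fails — uRv but no t with vR²t and uRt.
C: satisfies the condition.
D: fails — uRx but no t with xR²t and uRt.
Valid on: C.

C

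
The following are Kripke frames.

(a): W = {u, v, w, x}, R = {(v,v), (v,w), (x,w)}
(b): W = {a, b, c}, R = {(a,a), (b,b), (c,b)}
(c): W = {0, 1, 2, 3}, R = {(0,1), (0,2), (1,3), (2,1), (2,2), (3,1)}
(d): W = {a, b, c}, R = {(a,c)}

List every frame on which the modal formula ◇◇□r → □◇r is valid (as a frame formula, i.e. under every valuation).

(b), (d)

Frame correspondent (Sahlqvist): ∀x ∀y ∀z ((xR²y ∧ xRz) → ∃w (yRw ∧ zRw)) — i.e. a generalized confluence (Geach) condition.
(a): fails — vR²v, vRw but no t with vRt and wRt.
(b): holds.
(c): fails — 0R²1, 0R2 but no w with 1Rw and 2Rw.
(d): holds.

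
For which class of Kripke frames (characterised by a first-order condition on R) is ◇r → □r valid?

Suppose ◇r→□r is valid. Take Rxy, Rxz and set V(r)={y}. Then ◇r at x, so □r at x, so r at z, i.e. z=y.
Conversely, on a frame with partial functionality the schema holds at every world under every valuation.
So the correspondent is partial functionality.

Partial functionality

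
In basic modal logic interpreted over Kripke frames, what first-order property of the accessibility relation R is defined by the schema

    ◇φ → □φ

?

partial functionality

Suppose ◇φ→□φ is valid. Take Rxy, Rxz and set V(φ)={y}. Then ◇φ at x, so □φ at x, so φ at z, i.e. z=y.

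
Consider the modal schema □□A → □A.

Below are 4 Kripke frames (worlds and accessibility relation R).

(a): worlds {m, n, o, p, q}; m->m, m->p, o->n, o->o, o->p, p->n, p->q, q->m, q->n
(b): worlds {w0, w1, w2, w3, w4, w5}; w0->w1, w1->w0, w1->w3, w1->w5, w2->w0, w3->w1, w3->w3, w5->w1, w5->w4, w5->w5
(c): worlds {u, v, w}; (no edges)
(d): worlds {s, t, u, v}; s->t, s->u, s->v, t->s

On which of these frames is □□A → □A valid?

(c)

Frame correspondent (Sahlqvist): ∀x ∀y (Rxy → ∃z (Rxz ∧ Rzy)) — i.e. density.
(a): fails — Rqn but no z with Rqz and Rzn.
(b): fails — Rw1w0 but no z with Rw1z and Rzw0.
(c): holds.
(d): fails — Rsu but no z with Rsz and Rzu.
Valid on: (c).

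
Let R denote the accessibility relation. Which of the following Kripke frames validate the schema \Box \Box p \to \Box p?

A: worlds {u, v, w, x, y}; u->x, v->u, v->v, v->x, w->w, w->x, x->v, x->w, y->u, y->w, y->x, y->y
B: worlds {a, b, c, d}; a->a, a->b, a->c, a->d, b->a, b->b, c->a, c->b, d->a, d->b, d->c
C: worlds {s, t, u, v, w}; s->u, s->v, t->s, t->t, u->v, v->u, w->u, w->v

B

The schema corresponds to density: \forall x \forall y (Rxy \to \exists z (Rxz \wedge Rzy)).
A: fails — Rux but no z with Ruz and Rzx.
B: ✓.
C: fails — Ruv but no z with Ruz and Rzv.
Valid on: B.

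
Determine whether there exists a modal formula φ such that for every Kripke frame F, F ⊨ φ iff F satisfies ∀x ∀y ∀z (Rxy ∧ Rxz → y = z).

The condition is partial functionality. A defining modal formula is ◇p → □p.
Suppose ◇p→□p is valid. Take Rxy, Rxz and set V(p)={y}. Then ◇p at x, so □p at x, so p at z, i.e. z=y.

Yes, by ◇p → □p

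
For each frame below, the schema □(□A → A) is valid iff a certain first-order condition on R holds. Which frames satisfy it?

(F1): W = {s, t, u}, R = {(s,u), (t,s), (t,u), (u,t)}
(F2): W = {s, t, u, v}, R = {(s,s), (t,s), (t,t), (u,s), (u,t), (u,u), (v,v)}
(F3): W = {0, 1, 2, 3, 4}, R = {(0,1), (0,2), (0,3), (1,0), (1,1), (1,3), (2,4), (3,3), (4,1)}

(F2)

This is the axiom for shift-reflexivity; its first-order frame correspondent is ∀x ∀y (Rxy → Ryy).
(F1): fails — Rsu but not Ruu.
(F2): ✓.
(F3): fails — R10 but not R00.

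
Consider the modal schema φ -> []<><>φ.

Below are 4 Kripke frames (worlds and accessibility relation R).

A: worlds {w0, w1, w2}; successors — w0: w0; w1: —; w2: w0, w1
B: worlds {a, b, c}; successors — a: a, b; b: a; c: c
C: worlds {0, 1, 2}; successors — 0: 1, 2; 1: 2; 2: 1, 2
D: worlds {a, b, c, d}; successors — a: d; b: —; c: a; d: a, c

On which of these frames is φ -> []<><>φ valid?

This is the axiom for a generalized confluence (Geach) condition; its first-order frame correspondent is forall x forall z (xRz -> exists w (x = w & z R^2 w)).
A: fails — w2Rw0 but no w with w2=w and w0R²w.
B: satisfies the condition.
C: fails — 0R1 but no w with 0=w and 1R²w.
D: fails — dRa but no w with d=w and aR²w.

B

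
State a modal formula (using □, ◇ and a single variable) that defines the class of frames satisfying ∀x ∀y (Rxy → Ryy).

□(□s → s)

The condition is shift-reflexivity. The T□ schema □(□s → s) defines it.
Suppose □(□s→s) is valid. Take Rxy and set V(s)={w : Ryw}. Then at y, □s holds; since □(□s→s) at x, □s→s at y, so s at y, i.e. Ryy.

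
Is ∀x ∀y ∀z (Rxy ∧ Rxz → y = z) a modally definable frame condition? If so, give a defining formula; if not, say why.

The condition is partial functionality. A defining modal formula is ◇q → □q.
Suppose ◇q→□q is valid. Take Rxy, Rxz and set V(q)={y}. Then ◇q at x, so □q at x, so q at z, i.e. z=y.

Definable; ◇q → □q defines it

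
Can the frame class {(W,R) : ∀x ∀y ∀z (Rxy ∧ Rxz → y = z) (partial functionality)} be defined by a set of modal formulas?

The condition is partial functionality. A defining modal formula is ◇p → □p.

Yes — defined by ◇p → □p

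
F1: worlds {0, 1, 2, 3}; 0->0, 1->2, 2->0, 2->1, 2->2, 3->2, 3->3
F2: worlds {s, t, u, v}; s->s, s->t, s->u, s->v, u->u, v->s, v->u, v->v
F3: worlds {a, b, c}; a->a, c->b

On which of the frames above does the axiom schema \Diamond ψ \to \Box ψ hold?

F3

This is the axiom for partial functionality; its first-order frame correspondent is \forall x \forall y \forall z (Rxy \wedge Rxz \to y = z).
F1: fails — 2 sees both 0 and 1.
F2: fails — s sees both s and t.
F3: holds.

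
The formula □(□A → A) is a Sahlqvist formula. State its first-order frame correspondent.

This is the T□ axiom.
Its frame correspondent is shift-reflexivity — ∀x ∀y (Rxy → Ryy).

Shift-reflexivity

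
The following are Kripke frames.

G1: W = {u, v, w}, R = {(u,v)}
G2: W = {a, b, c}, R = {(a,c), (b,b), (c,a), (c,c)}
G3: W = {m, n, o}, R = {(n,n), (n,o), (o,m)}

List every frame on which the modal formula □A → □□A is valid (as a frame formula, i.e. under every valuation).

G1

This is the axiom for transitivity; its first-order frame correspondent is ∀x ∀y ∀z (Rxy ∧ Ryz → Rxz).
G1: ✓.
G2: fails — Rac and Rca but not Raa.
G3: fails — Rno and Rom but not Rnm.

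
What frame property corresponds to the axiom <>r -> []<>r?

This is the 5 axiom.
Its frame correspondent is the Euclidean property — forall x forall y forall z (Rxy & Rxz -> Ryz).

the Euclidean property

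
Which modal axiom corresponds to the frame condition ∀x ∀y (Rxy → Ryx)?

s → □◇s

The condition is symmetry. The B schema s → □◇s defines it.
Suppose s→□◇s is valid. Take Rxy and set V(s)={x}. Then s at x, so □◇s at x, so ◇s at y, so some z with Ryz has s; z=x, i.e. Ryx.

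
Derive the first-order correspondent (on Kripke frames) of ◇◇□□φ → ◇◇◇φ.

∀x ∀y (xR²y → ∃w (yR²w ∧ xR³w))

This is a Sahlqvist (Geach-type) schema ◇^2□^2φ → □^0◇^3φ.
Minimal-valuation argument: fix x; take any y with xR^2y and any z with xR^0z. Set V(φ) to the set of worlds R-reachable from y in exactly 2 steps. Then □^2φ holds at y, so the antecedent holds at x; validity forces ◇^3φ at z, giving a w with zR^3w and yR^2w.
First-order correspondent: ∀x ∀y (xR²y → ∃w (yR²w ∧ xR³w)).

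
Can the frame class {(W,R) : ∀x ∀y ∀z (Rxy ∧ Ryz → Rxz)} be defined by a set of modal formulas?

Yes, by □r → □□r

This is a Sahlqvist condition; the 4 axiom □r → □□r defines it.
Suppose □r→□□r is valid. Take Rxy, Ryz and set V(r)={w : Rxw}. Then □r at x, so □□r at x, so □r at y, so r at z, i.e. Rxz.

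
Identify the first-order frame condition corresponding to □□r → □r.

density: ∀x ∀y (Rxy → ∃z (Rxz ∧ Rzy))

This schema is the C4 axiom.
It corresponds to density: ∀x ∀y (Rxy → ∃z (Rxz ∧ Rzy)).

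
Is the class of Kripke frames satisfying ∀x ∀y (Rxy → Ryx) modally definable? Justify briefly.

Yes: it is symmetry, defined by the B schema r → □◇r.

Yes, by r → □◇r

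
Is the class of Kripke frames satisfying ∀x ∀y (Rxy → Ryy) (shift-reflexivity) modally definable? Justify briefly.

Yes: it is shift-reflexivity, defined by the T□ schema □(□q → q).

Yes, by □(□q → q)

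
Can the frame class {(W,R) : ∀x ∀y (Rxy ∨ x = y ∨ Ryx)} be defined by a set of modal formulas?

No — not modally definable

Modal frame validity is preserved under disjoint unions.
Take 3 disjoint single-world reflexive frames: each is trivially connected, but their disjoint union has 3 worlds with no edge between distinct components, so it is not connected.
So no modal formula (or set of formulas) defines exactly the connected frames.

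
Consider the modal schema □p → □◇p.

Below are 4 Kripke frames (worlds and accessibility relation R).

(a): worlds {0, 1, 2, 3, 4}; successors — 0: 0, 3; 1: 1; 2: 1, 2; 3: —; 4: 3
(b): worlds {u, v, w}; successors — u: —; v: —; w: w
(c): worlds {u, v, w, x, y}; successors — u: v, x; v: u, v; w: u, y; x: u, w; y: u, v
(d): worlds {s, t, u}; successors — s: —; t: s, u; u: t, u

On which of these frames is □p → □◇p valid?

Frame correspondent (Sahlqvist): ∀x ∀z (xRz → ∃w (xRw ∧ zRw)) — i.e. a generalized confluence (Geach) condition.
(a): fails — 0R3 but no w with 0Rw and 3Rw.
(b): ✓.
(c): fails — uRx but no t with uRt and xRt.
(d): fails — tRs but no w with tRw and sRw.
Valid on: (b).

(b)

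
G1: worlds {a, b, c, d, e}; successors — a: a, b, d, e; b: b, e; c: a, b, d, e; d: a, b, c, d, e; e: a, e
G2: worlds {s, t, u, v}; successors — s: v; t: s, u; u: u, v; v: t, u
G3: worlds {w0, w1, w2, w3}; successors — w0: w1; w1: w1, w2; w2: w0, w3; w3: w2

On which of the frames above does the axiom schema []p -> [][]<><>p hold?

This is the axiom for a generalized confluence (Geach) condition; its first-order frame correspondent is forall x forall z (x R^2 z -> exists w (xRw & z R^2 w)).
G1: holds.
G2: holds.
G3: fails — w1R²w3 but no w with w1Rw and w3R²w.
Valid on: G1, G2.

G1, G2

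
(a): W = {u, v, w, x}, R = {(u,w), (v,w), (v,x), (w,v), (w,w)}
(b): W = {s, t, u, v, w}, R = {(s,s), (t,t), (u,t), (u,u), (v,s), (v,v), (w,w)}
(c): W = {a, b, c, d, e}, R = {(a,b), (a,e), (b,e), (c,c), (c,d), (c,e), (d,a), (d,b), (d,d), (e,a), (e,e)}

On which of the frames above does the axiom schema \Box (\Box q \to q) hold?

(b)

Frame correspondent (Sahlqvist): \forall x \forall y (Rxy \to Ryy) — i.e. shift-reflexivity.
(a): fails — Rvx but not Rxx.
(b): holds.
(c): fails — Rea but not Raa.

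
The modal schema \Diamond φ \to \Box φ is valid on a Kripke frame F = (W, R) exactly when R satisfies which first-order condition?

Partial functionality

This schema is the CD axiom.
It corresponds to partial functionality: \forall x \forall y \forall z (Rxy \wedge Rxz \to y = z).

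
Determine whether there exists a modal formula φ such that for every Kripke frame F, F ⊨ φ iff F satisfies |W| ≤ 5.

Not modally definable

Modal frame validity is preserved under disjoint unions.
Any modal formula valid on each of 6 disjoint one-world frames is valid on their disjoint union (validity is preserved under disjoint unions). Each one-world frame has |W|=1≤5, but the union has |W|=6.
Hence having at most 5 worlds is not modally definable.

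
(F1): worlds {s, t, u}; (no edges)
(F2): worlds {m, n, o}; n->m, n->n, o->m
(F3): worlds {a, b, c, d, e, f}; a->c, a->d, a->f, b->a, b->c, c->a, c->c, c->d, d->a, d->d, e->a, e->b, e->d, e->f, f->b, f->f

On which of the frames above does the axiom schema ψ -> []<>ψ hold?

Frame correspondent (Sahlqvist): forall x forall y (Rxy -> Ryx) — i.e. symmetry.
(F1): holds.
(F2): fails — Rnm but not Rmn.
(F3): fails — Rbc but not Rcb.

(F1)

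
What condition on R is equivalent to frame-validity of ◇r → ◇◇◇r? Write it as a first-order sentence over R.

∀x ∀y (xRy → ∃w (y = w ∧ xR³w))

This is a Sahlqvist (Geach-type) schema ◇^1□^0r → □^0◇^3r.
Minimal-valuation argument: fix x; take any y with xR^1y and any z with xR^0z. Set V(r) to the set of worlds R-reachable from y in exactly 0 steps. Then □^0r holds at y, so the antecedent holds at x; validity forces ◇^3r at z, giving a w with zR^3w and yR^0w.
First-order correspondent: ∀x ∀y (xRy → ∃w (y = w ∧ xR³w)).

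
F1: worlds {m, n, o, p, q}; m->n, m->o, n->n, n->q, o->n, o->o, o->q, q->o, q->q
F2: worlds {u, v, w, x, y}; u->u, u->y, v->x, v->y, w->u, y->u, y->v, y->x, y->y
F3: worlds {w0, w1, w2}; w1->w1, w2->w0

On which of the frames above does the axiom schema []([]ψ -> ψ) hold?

F1

The schema corresponds to shift-reflexivity: forall x forall y (Rxy -> Ryy).
F1: condition met.
F2: fails — Ryx but not Rxx.
F3: fails — Rw2w0 but not Rw0w0.
Valid on: F1.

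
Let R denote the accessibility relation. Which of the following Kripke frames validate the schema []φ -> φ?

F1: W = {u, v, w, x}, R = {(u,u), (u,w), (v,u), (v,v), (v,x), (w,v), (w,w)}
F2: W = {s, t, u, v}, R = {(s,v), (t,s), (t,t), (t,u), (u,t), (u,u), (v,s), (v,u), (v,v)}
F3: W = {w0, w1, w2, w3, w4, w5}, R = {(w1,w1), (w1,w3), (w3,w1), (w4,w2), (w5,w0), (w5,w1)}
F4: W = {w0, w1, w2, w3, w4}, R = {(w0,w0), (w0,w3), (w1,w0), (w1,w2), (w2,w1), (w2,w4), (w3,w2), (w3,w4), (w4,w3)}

none

Frame correspondent (Sahlqvist): forall x Rxx — i.e. reflexivity.
F1: fails — world x does not see itself.
F2: fails — world s does not see itself.
F3: fails — world w0 does not see itself.
F4: fails — world w1 does not see itself.
Valid on no frame.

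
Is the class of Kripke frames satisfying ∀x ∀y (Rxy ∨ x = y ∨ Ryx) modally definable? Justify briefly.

Modal frame validity is preserved under disjoint unions.
Take 4 disjoint single-world reflexive frames: each is trivially connected, but their disjoint union has 4 worlds with no edge between distinct components, so it is not connected.
Hence connectedness of R is not modally definable.

No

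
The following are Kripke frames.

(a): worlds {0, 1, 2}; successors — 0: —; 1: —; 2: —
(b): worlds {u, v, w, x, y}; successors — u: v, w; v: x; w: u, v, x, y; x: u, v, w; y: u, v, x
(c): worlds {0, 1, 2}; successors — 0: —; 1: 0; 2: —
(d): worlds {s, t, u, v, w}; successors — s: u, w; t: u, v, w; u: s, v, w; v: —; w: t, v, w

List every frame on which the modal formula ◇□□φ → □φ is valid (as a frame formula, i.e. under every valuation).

This is the axiom for a generalized confluence (Geach) condition; its first-order frame correspondent is ∀x ∀y ∀z ((xRy ∧ xRz) → ∃w (yR²w ∧ z = w)).
(a): holds.
(b): fails — wRv, wRx but no t with vR²t and x=t.
(c): fails — 1R0, 1R0 but no w with 0R²w and 0=w.
(d): fails — tRv, tRu but no w* with vR²w* and u=w*.
Valid on: (a).

(a)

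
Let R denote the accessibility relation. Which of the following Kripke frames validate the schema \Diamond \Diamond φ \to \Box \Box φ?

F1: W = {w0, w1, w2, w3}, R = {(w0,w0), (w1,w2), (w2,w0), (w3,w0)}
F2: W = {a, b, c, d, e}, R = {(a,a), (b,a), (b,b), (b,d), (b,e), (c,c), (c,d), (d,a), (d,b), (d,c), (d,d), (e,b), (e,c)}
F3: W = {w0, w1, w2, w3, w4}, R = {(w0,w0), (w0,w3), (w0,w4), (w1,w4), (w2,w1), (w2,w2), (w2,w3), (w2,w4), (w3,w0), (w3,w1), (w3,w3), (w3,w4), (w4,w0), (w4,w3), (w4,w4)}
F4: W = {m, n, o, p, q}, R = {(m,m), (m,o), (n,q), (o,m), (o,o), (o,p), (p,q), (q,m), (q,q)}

Frame correspondent (Sahlqvist): \forall x \forall y \forall z ((x R^2 y \wedge x R^2 z) \to \exists w (y = w \wedge z = w)) — i.e. a generalized confluence (Geach) condition.
F1: holds.
F2: fails — bR²a, bR²b but a ≠ b.
F3: fails — w0R²w0, w0R²w1 but w0 ≠ w1.
F4: fails — mR²m, mR²o but m ≠ o.

F1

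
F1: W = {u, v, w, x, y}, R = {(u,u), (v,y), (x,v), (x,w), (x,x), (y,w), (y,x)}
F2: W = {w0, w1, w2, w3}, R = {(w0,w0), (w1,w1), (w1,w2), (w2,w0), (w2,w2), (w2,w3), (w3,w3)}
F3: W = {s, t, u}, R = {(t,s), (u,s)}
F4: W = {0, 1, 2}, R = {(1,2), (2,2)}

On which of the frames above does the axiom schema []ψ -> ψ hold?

F2

The schema corresponds to reflexivity: forall x Rxx.
F1: fails — world v does not see itself.
F2: satisfies the condition.
F3: fails — world s does not see itself.
F4: fails — world 0 does not see itself.
Valid on: F2.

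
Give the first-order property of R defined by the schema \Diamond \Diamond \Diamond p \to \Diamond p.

This is a Sahlqvist (Geach-type) schema ◇^3□^0p → □^0◇^1p.
First-order correspondent: \forall x \forall y (x R^3 y \to \exists w (y = w \wedge xRw)).

\forall x \forall y (x R^3 y \to \exists w (y = w \wedge xRw))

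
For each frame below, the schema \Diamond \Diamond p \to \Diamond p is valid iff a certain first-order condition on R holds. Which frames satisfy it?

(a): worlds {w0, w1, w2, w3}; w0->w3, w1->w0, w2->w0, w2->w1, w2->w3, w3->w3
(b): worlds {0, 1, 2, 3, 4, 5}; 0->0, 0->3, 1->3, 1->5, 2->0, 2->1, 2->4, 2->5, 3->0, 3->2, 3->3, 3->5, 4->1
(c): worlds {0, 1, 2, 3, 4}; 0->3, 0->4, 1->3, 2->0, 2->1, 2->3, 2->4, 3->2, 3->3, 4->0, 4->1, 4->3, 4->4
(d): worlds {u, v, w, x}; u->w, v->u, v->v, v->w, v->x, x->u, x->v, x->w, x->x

(d)

This is the axiom for transitivity; its first-order frame correspondent is \forall x \forall y \forall z (Rxy \wedge Ryz \to Rxz).
(a): fails — Rw1w0 and Rw0w3 but not Rw1w3.
(b): fails — R32 and R21 but not R31.
(c): fails — R32 and R20 but not R30.
(d): condition met.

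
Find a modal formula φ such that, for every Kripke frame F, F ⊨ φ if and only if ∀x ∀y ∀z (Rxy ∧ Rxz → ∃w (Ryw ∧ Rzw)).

The condition is convergence. The .2 schema ◇□s → □◇s defines it.
Suppose ◇□s→□◇s is valid. Take Rxy, Rxz and set V(s)={w : Ryw}. Then □s at y so ◇□s at x, so □◇s at x, so ◇s at z, giving w with Rzw and Ryw.

◇□s → □◇s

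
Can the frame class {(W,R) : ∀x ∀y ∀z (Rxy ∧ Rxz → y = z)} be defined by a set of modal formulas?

Yes: it is partial functionality, defined by the CD schema ◇q → □q.

Definable; ◇q → □q defines it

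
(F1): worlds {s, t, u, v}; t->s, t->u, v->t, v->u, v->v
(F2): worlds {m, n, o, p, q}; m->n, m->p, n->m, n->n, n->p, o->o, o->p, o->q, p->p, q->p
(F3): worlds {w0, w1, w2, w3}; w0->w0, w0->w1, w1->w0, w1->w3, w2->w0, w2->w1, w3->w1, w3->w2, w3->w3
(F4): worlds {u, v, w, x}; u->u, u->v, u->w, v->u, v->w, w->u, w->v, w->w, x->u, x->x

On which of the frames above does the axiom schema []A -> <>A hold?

This is the axiom for seriality; its first-order frame correspondent is forall x exists y Rxy.
(F1): fails — world s has no successor.
(F2): ✓.
(F3): ✓.
(F4): ✓.
Valid on: (F2), (F3), (F4).

(F2), (F3), (F4)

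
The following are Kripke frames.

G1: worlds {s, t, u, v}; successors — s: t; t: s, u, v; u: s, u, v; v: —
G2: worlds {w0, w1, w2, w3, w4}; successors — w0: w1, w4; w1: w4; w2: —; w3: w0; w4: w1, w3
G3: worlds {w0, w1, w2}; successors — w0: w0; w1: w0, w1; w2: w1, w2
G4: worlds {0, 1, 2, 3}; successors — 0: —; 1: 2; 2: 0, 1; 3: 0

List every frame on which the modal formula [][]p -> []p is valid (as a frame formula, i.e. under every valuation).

This is the axiom for density; its first-order frame correspondent is forall x forall y (Rxy -> exists z (Rxz & Rzy)).
G1: fails — Rst but no z with Rsz and Rzt.
G2: fails — Rw3w0 but no z with Rw3z and Rzw0.
G3: holds.
G4: fails — R12 but no z with R1z and Rz2.
Valid on: G3.

G3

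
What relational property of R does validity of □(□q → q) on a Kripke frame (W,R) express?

shift-reflexivity

Suppose □(□q→q) is valid. Take Rxy and set V(q)={w : Ryw}. Then at y, □q holds; since □(□q→q) at x, □q→q at y, so q at y, i.e. Ryy.
Conversely, on a frame with shift-reflexivity the schema holds at every world under every valuation.
Frame condition: ∀x ∀y (Rxy → Ryy).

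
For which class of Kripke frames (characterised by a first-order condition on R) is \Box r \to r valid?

Suppose □r→r is valid. At any x set V(r)={w : Rxw}. Then □r holds at x, so r holds at x, i.e. Rxx.
Conversely, any frame satisfying \forall x Rxx validates the schema.
Frame condition: \forall x Rxx.

Reflexivity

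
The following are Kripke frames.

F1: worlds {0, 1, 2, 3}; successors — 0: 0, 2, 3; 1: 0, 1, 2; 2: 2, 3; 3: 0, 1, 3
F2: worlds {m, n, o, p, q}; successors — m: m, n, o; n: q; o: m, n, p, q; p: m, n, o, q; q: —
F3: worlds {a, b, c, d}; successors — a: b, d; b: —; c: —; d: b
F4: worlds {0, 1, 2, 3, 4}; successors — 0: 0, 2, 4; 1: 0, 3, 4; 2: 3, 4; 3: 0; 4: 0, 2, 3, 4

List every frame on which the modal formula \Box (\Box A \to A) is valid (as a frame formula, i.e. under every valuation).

F1

This is the axiom for shift-reflexivity; its first-order frame correspondent is \forall x \forall y (Rxy \to Ryy).
F1: satisfies the condition.
F2: fails — Ron but not Rnn.
F3: fails — Rdb but not Rbb.
F4: fails — R02 but not R22.
Valid on: F1.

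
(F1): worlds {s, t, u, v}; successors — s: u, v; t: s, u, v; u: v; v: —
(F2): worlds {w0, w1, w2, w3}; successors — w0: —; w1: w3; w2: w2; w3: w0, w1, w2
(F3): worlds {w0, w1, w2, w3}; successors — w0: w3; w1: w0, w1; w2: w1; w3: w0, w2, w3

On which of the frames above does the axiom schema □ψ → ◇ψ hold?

The schema corresponds to seriality: ∀x ∃y Rxy.
(F1): fails — world v has no successor.
(F2): fails — world w0 has no successor.
(F3): satisfies the condition.
Valid on: (F3).

(F3)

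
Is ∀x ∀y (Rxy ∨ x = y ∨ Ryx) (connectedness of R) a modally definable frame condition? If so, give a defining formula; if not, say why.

No — not modally definable

Any modally definable frame class is closed under disjoint unions.
Take 4 disjoint single-world reflexive frames: each is trivially connected, but their disjoint union has 4 worlds with no edge between distinct components, so it is not connected.
So no modal formula (or set of formulas) defines exactly the connected frames.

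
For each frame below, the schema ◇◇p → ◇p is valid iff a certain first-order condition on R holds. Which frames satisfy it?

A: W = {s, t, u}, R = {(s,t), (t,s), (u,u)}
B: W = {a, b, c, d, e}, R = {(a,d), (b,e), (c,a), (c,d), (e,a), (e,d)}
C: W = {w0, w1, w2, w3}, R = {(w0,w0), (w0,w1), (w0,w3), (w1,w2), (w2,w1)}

Frame correspondent (Sahlqvist): ∀x ∀y ∀z (Rxy ∧ Ryz → Rxz) — i.e. transitivity.
A: fails — Rts and Rst but not Rtt.
B: fails — Rbe and Rea but not Rba.
C: fails — Rw1w2 and Rw2w1 but not Rw1w1.
Valid on no frame.

none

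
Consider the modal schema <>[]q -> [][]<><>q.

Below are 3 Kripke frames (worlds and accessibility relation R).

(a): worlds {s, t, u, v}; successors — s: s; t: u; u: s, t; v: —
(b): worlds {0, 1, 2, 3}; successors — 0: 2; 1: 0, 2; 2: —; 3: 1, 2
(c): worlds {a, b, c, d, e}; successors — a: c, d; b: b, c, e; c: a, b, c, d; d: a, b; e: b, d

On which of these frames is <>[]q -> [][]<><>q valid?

(c)

Frame correspondent (Sahlqvist): forall x forall y forall z ((xRy & x R^2 z) -> exists w (yRw & z R^2 w)) — i.e. a generalized confluence (Geach) condition.
(a): fails — uRt, uR²s but no w with tRw and sR²w.
(b): fails — 1R0, 1R²2 but no w with 0Rw and 2R²w.
(c): satisfies the condition.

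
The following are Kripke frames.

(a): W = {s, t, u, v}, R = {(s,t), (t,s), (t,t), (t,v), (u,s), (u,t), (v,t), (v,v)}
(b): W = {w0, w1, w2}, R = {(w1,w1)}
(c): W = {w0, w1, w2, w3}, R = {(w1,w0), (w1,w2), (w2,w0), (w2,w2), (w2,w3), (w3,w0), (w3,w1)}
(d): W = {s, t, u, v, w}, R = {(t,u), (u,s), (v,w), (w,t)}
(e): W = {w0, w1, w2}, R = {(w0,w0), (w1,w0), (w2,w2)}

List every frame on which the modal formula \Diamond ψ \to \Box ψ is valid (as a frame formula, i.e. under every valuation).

The schema corresponds to partial functionality: \forall x \forall y \forall z (Rxy \wedge Rxz \to y = z).
(a): fails — t sees both s and t.
(b): holds.
(c): fails — w1 sees both w0 and w2.
(d): holds.
(e): holds.
Valid on: (b), (d), (e).

(b), (d), (e)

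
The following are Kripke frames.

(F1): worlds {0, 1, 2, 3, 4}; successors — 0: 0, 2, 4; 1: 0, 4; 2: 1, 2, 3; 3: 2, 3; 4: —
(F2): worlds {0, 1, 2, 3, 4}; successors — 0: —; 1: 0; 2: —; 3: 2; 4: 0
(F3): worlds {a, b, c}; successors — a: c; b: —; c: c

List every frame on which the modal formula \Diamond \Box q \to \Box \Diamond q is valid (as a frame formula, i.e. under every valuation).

This is the axiom for convergence; its first-order frame correspondent is \forall x \forall y \forall z (Rxy \wedge Rxz \to \exists w (Ryw \wedge Rzw)).
(F1): fails — R00 and R04 but 0 and 4 have no common successor.
(F2): fails — R10 and R10 but 0 and 0 have no common successor.
(F3): ✓.

(F3)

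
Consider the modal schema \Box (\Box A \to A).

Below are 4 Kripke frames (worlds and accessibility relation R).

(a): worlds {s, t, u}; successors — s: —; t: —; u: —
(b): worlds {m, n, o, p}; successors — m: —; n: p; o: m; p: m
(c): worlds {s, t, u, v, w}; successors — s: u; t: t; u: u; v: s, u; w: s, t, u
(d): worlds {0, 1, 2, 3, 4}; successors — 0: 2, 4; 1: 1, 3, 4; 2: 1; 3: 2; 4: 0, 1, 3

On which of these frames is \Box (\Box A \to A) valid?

The schema corresponds to shift-reflexivity: \forall x \forall y (Rxy \to Ryy).
(a): satisfies the condition.
(b): fails — Rom but not Rmm.
(c): fails — Rvs but not Rss.
(d): fails — R32 but not R22.
Valid on: (a).

(a)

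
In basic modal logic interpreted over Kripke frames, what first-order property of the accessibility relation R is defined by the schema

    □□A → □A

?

density

This is the C4 axiom.
Its frame correspondent is density — ∀x ∀y (Rxy → ∃z (Rxz ∧ Rzy)).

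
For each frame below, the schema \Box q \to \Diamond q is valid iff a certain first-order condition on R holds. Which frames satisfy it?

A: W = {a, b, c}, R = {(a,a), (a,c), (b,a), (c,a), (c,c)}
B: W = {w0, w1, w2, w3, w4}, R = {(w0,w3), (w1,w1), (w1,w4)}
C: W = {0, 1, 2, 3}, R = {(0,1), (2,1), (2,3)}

This is the axiom for seriality; its first-order frame correspondent is \forall x \exists y Rxy.
A: ✓.
B: fails — world w2 has no successor.
C: fails — world 1 has no successor.

A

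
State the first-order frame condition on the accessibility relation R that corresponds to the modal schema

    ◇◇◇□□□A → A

∀x ∀y (xR³y → ∃w (yR³w ∧ x = w))

This is a Sahlqvist (Geach-type) schema ◇^3□^3A → □^0◇^0A.
Minimal-valuation argument: fix x; take any y with xR^3y and any z with xR^0z. Set V(A) to the set of worlds R-reachable from y in exactly 3 steps. Then □^3A holds at y, so the antecedent holds at x; validity forces ◇^0A at z, giving a w with zR^0w and yR^3w.
First-order correspondent: ∀x ∀y (xR³y → ∃w (yR³w ∧ x = w)).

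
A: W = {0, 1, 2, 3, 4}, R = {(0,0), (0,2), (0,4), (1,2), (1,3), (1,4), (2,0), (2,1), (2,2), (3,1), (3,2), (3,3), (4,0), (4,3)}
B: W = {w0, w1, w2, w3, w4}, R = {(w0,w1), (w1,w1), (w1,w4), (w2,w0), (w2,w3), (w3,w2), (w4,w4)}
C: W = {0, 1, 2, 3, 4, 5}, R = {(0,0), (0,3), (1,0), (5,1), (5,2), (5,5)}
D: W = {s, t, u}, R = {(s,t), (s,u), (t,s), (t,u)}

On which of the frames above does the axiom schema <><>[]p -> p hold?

none

This is the axiom for a generalized confluence (Geach) condition; its first-order frame correspondent is forall x forall y (x R^2 y -> exists w (yRw & x = w)).
A: fails — 0R²1 but no w with 1Rw and 0=w.
B: fails — w0R²w1 but no w with w1Rw and w0=w.
C: fails — 0R²3 but no w with 3Rw and 0=w.
D: fails — sR²s but no w with sRw and s=w.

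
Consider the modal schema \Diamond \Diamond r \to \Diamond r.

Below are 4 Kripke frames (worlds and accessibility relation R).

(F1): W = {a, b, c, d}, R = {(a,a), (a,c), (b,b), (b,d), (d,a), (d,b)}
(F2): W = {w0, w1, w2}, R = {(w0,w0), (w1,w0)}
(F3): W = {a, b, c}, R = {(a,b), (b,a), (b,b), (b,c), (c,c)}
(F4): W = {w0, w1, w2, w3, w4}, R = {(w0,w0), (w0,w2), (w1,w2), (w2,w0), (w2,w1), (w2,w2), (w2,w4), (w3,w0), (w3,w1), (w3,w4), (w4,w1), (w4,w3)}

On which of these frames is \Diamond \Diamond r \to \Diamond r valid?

(F2)

This is the axiom for transitivity; its first-order frame correspondent is \forall x \forall y \forall z (Rxy \wedge Ryz \to Rxz).
(F1): fails — Rdb and Rbd but not Rdd.
(F2): satisfies the condition.
(F3): fails — Rab and Rbc but not Rac.
(F4): fails — Rw1w2 and Rw2w4 but not Rw1w4.
Valid on: (F2).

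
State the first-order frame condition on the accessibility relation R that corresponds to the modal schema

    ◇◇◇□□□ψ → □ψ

∀x ∀y ∀z ((xR³y ∧ xRz) → ∃w (yR³w ∧ z = w))

This is a Sahlqvist (Geach-type) schema ◇^3□^3ψ → □^1◇^0ψ.
First-order correspondent: ∀x ∀y ∀z ((xR³y ∧ xRz) → ∃w (yR³w ∧ z = w)).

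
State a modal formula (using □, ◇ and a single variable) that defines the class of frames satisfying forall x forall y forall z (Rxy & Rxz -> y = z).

◇ψ → □ψ

The condition is partial functionality. The CD schema ◇ψ → □ψ defines it.
Suppose ◇ψ→□ψ is valid. Take Rxy, Rxz and set V(ψ)={y}. Then ◇ψ at x, so □ψ at x, so ψ at z, i.e. z=y.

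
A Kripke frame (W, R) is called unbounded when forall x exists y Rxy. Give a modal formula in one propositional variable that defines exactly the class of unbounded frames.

A defining formula is □ψ → ◇ψ (the D axiom).

□ψ → ◇ψ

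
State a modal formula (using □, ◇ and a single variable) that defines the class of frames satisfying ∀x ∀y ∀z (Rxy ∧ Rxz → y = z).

◇r → □r

This is partial functionality; the standard corresponding axiom is CD: ◇r → □r.
Suppose ◇r→□r is valid. Take Rxy, Rxz and set V(r)={y}. Then ◇r at x, so □r at x, so r at z, i.e. z=y.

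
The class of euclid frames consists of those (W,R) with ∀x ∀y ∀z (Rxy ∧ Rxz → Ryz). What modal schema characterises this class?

This is the Euclidean property; the standard corresponding axiom is 5: ◇p → □◇p.
Suppose ◇p→□◇p is valid. Take Rxy, Rxz and set V(p)={y}. Then ◇p at x, so □◇p at x, so ◇p at z, so some w with Rzw has p; w=y, i.e. Rzy. By symmetry of the argument, Ryz.

◇p → □◇p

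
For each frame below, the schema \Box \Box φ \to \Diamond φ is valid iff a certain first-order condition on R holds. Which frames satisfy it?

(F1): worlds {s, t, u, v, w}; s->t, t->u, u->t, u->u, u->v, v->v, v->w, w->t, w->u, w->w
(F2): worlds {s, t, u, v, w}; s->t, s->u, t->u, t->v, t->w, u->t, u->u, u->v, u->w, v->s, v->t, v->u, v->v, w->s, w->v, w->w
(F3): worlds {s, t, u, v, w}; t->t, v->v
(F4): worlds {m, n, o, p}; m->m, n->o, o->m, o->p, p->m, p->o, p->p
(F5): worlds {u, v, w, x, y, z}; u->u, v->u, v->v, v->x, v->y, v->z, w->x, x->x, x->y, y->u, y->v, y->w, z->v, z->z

(F2), (F5)

Frame correspondent (Sahlqvist): \forall x \exists w (x R^2 w \wedge xRw) — i.e. a generalized confluence (Geach) condition.
(F1): fails — at s but no w* with sR²w* and sRw*.
(F2): holds.
(F3): fails — at s but no w* with sR²w* and sRw*.
(F4): fails — at n but no w with nR²w and nRw.
(F5): holds.
Valid on: (F2), (F5).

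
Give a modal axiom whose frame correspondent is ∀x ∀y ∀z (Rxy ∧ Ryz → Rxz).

This is transitivity; the standard corresponding axiom is 4: □r → □□r.

□r → □□r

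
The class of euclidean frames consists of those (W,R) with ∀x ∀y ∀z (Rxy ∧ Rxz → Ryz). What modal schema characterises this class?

◇r → □◇r

The condition is the Euclidean property. The 5 schema ◇r → □◇r defines it.
Suppose ◇r→□◇r is valid. Take Rxy, Rxz and set V(r)={y}. Then ◇r at x, so □◇r at x, so ◇r at z, so some w with Rzw has r; w=y, i.e. Rzy. By symmetry of the argument, Ryz.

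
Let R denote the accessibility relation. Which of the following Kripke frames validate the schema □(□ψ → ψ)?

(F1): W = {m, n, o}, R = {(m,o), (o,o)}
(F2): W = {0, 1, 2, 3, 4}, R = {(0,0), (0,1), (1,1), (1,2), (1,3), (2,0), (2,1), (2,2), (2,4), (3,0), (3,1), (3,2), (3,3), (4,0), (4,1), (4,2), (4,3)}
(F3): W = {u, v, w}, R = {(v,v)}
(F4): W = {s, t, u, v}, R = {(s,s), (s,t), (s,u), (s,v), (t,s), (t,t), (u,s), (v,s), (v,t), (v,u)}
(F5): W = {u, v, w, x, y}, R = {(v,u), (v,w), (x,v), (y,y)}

Frame correspondent (Sahlqvist): ∀x ∀y (Rxy → Ryy) — i.e. shift-reflexivity.
(F1): satisfies the condition.
(F2): fails — R24 but not R44.
(F3): satisfies the condition.
(F4): fails — Rvu but not Ruu.
(F5): fails — Rvu but not Ruu.

(F1), (F3)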